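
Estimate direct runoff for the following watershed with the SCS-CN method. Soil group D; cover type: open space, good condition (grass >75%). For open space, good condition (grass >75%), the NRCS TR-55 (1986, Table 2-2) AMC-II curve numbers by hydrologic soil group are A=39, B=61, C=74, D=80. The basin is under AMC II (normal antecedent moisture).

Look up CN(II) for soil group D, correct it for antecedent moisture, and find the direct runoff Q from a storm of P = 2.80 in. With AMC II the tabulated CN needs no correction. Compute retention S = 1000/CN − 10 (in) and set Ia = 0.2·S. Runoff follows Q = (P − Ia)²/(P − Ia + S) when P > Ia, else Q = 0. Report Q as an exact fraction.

NRCS table: open space, good condition (grass >75%), soil group D → CN(II) = 80
CN(II) = 80; AMC II needs no correction.
Max retention: S = 1000/80 − 10 = 5/2 in (≈ 2.500 in)
Ia = 0.2·(5/2) = 1/2 in ≈ 0.500 in
Excess rainfall: 2.800 − 0.500 = 2.300 in; P > Ia so Q > 0
Q = (23/10)²/((23/10) + 5/2) = (529/100)/(24/5) = 529/480 in ≈ 1.102 in

Q = 529/480 in ≈ 1.102 in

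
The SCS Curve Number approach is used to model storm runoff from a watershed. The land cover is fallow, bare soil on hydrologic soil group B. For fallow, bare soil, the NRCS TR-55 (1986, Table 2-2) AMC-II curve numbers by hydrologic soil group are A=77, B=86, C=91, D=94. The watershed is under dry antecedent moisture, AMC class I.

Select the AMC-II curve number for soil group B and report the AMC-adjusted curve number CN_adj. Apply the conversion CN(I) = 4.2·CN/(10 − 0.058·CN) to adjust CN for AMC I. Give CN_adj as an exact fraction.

CN_adj = 12900/179 ≈ 72.067

NRCS table: fallow, bare soil, soil group B → CN(II) = 86
Adjust CN=86 to AMC I: 4.2·86/(10 − 0.058·86) → (1806/5) ÷ (1253/250) = 12900/179 ≈ 72.067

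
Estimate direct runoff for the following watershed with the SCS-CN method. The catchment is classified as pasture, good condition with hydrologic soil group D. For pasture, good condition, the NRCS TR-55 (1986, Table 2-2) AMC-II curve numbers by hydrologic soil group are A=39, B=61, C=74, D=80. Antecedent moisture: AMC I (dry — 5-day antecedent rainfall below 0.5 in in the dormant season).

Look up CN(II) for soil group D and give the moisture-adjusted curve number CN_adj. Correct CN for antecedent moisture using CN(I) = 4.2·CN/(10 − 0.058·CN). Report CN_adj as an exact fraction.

CN_adj = 4200/67 ≈ 62.687

NRCS table: pasture, good condition, soil group D → CN(II) = 80
Dry (AMC I): CN(I) = 4.2·80/(10 − 0.058·80) = 336/(134/25) = 4200/67 ≈ 62.687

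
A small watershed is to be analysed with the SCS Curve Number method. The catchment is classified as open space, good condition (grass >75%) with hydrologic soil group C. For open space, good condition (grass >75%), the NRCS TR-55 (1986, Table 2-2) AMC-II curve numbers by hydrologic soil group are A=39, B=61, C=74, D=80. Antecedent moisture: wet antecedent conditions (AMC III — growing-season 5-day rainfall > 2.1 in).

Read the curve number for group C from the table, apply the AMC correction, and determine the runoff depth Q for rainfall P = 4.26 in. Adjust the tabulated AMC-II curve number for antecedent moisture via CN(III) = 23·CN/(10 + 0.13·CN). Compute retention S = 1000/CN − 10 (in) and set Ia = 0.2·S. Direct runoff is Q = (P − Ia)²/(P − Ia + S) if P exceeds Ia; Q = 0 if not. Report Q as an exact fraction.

NRCS table: open space, good condition (grass >75%), soil group C → CN(II) = 74
Wet (AMC III): CN(III) = 23·74/(10 + 0.13·74) = 1702/(981/50) = 85100/981 ≈ 86.748
S = 1000/(85100/981) − 10 = 1300/851 in ≈ 1.528 in
Ia = 0.2S: 0.2·1.528 = 0.306 in (exactly 260/851)
Excess rainfall: 4.260 − 0.306 = 3.954 in; P > Ia so Q > 0
Runoff Q = (P−Ia)²/(P−Ia+S) = (3.954)²/(3.954+1.528) = 28312437169/9925340650 ≈ 2.853 in

Q = 28312437169/9925340650 in ≈ 2.853 in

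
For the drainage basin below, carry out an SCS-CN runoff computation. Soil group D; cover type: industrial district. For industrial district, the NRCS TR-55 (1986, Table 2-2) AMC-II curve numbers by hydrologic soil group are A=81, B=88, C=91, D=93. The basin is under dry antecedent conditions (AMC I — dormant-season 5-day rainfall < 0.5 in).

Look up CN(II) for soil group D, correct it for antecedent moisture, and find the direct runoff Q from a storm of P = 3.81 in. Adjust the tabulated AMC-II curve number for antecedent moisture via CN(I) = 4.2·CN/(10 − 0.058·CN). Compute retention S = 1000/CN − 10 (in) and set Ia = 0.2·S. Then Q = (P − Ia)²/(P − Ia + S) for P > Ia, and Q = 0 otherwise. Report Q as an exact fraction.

NRCS table: industrial district, soil group D → CN(II) = 93
Adjust CN=93 to AMC I: 4.2·93/(10 − 0.058·93) → (1953/5) ÷ (2303/500) = 27900/329 ≈ 84.802
Retention S: 1000/CN − 10 with CN=84.802 → S = 500/279 ≈ 1.792 in
Initial abstraction Ia = S/5 = (500/279)/5 = 100/279 ≈ 0.358 in
Excess rainfall: 3.810 − 0.358 = 3.452 in; P > Ia so Q > 0
Q = (96299/27900)²/((96299/27900) + 500/279) = (9273497401/778410000)/(146299/27900) = 9273497401/4081742100 in ≈ 2.272 in

Q = 9273497401/4081742100 in ≈ 2.272 in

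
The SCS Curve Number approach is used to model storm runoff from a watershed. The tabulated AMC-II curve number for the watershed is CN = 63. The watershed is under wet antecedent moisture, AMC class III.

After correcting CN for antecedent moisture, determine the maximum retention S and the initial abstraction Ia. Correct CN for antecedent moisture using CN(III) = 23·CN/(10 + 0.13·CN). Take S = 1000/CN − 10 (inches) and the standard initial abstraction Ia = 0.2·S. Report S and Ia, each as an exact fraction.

S = 3700/1449 in ≈ 2.553 in; Ia = 740/1449 in ≈ 0.511 in

CN(III) from CN(II)=63: (23·63)/(10 + 0.13·63) = 144900/1819 ≈ 79.659
S = 1000/(144900/1819) − 10 = 3700/1449 in ≈ 2.553 in
Initial abstraction Ia = S/5 = (3700/1449)/5 = 740/1449 ≈ 0.511 in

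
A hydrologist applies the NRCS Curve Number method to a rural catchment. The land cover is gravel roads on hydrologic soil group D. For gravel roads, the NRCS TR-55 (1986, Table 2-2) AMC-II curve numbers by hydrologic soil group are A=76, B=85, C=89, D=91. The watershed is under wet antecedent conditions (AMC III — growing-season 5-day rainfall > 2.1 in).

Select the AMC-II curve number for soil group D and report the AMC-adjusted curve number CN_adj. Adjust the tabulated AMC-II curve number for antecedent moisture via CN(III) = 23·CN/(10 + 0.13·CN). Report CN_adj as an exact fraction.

NRCS table: gravel roads, soil group D → CN(II) = 91
Wet (AMC III): CN(III) = 23·91/(10 + 0.13·91) = 2093/(2183/100) = 209300/2183 ≈ 95.877

CN_adj = 209300/2183 ≈ 95.877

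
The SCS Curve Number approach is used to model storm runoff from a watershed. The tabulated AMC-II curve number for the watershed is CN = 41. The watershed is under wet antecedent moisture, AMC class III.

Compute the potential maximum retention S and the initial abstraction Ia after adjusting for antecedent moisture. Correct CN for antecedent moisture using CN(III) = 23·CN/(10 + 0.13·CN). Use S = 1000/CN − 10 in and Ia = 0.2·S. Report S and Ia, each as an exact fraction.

Wet (AMC III): CN(III) = 23·41/(10 + 0.13·41) = 943/(1533/100) = 94300/1533 ≈ 61.513
Max retention: S = 1000/(94300/1533) − 10 = 5900/943 in (≈ 6.257 in)
Initial abstraction Ia = S/5 = (5900/943)/5 = 1180/943 ≈ 1.251 in

S = 5900/943 in ≈ 6.257 in; Ia = 1180/943 in ≈ 1.251 in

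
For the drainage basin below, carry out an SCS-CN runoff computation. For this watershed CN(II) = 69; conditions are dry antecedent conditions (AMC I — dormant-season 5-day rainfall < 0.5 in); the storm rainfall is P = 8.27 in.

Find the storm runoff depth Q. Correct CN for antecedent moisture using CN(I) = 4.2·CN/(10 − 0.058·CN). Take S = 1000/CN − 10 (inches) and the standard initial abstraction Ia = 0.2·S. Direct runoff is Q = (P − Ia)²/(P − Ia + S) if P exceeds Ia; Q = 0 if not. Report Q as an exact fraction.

Q = 789117752329/353313002700 in ≈ 2.233 in

CN(I) from CN(II)=69: (4.2·69)/(10 − 0.058·69) = 144900/2999 ≈ 48.316
Retention S: 1000/CN − 10 with CN=48.316 → S = 15500/1449 ≈ 10.697 in
Initial abstraction Ia = S/5 = (15500/1449)/5 = 3100/1449 ≈ 2.139 in
Excess rainfall: 8.270 − 2.139 = 6.131 in; P > Ia so Q > 0
Runoff Q = (P−Ia)²/(P−Ia+S) = (6.131)²/(6.131+10.697) = 789117752329/353313002700 ≈ 2.233 in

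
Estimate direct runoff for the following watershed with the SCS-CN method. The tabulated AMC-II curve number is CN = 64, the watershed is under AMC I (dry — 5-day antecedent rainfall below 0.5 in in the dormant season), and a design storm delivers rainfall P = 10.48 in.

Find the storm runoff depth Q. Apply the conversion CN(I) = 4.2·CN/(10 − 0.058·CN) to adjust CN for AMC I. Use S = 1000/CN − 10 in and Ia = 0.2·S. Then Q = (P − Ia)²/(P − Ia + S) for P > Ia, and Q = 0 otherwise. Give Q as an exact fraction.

Q = 29822521/10385200 in ≈ 2.872 in

Adjust CN=64 to AMC I: 4.2·64/(10 − 0.058·64) → (1344/5) ÷ (786/125) = 5600/131 ≈ 42.748
Max retention: S = 1000/(5600/131) − 10 = 375/28 in (≈ 13.393 in)
Initial abstraction Ia = S/5 = (375/28)/5 = 75/28 ≈ 2.679 in
Since P=10.480 > Ia=2.679: effective rainfall P−Ia = 5461/700 in
Runoff Q = (P−Ia)²/(P−Ia+S) = (7.801)²/(7.801+13.393) = 29822521/10385200 ≈ 2.872 in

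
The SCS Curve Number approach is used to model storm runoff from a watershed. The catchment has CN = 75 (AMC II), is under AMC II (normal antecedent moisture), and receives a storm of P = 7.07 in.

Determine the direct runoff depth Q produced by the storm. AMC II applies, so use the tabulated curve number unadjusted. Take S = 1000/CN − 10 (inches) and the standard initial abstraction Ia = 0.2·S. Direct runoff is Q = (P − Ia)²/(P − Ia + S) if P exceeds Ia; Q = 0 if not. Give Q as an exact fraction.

Q = 3690241/876300 in ≈ 4.211 in

AMC II — tabulated CN = 75 applies directly.
Retention S: 1000/CN − 10 with CN=75.000 → S = 10/3 ≈ 3.333 in
Initial abstraction Ia = S/5 = (10/3)/5 = 2/3 ≈ 0.667 in
Since P=7.070 > Ia=0.667: effective rainfall P−Ia = 1921/300 in
Runoff Q = (P−Ia)²/(P−Ia+S) = (6.403)²/(6.403+3.333) = 3690241/876300 ≈ 4.211 in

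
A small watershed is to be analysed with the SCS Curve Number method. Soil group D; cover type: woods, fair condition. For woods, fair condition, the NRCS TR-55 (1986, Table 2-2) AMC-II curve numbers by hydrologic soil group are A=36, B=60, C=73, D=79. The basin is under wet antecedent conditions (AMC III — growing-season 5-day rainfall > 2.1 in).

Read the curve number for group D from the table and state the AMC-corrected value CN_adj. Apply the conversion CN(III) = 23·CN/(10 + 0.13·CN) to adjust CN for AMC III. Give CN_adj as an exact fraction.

NRCS table: woods, fair condition, soil group D → CN(II) = 79
Adjust CN=79 to AMC III: 23·79/(10 + 0.13·79) → 1817 ÷ (2027/100) = 181700/2027 ≈ 89.640

CN_adj = 181700/2027 ≈ 89.640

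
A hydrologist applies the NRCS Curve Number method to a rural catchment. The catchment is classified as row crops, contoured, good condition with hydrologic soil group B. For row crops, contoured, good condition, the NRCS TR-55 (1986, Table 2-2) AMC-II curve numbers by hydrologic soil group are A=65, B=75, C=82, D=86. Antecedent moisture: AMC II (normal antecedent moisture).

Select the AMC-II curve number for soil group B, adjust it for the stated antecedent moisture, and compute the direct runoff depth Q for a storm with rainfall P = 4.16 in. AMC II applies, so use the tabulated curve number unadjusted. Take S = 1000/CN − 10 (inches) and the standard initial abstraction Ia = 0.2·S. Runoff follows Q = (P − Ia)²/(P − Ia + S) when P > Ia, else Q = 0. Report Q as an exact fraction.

Q = 17161/9600 in ≈ 1.788 in

NRCS table: row crops, contoured, good condition, soil group B → CN(II) = 75
CN(II) = 75; AMC II needs no correction.
S = 1000/75 − 10 = 10/3 in ≈ 3.333 in
Ia = 0.2·(10/3) = 2/3 in ≈ 0.667 in
Excess rainfall: 4.160 − 0.667 = 3.493 in; P > Ia so Q > 0
Q = (262/75)²/((262/75) + 10/3) = (68644/5625)/(512/75) = 17161/9600 in ≈ 1.788 in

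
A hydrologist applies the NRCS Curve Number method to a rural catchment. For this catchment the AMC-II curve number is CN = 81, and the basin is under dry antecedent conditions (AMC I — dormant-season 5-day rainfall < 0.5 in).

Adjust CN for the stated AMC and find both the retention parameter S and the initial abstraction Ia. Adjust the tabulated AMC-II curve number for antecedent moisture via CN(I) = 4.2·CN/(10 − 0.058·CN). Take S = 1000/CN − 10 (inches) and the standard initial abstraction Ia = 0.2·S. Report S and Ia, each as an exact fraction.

S = 9500/1701 in ≈ 5.585 in; Ia = 1900/1701 in ≈ 1.117 in

CN(I) from CN(II)=81: (4.2·81)/(10 − 0.058·81) = 170100/2651 ≈ 64.164
S = 1000/(170100/2651) − 10 = 9500/1701 in ≈ 5.585 in
Ia = 0.2·(9500/1701) = 1900/1701 in ≈ 1.117 in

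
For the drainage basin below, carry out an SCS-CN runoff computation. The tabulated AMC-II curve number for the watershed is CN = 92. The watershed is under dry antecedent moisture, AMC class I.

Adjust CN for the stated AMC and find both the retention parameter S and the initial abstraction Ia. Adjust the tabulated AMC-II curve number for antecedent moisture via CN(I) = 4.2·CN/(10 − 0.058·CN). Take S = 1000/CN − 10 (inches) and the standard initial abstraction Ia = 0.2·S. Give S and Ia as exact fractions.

S = 1000/483 in ≈ 2.070 in; Ia = 200/483 in ≈ 0.414 in

Dry (AMC I): CN(I) = 4.2·92/(10 − 0.058·92) = (1932/5)/(583/125) = 48300/583 ≈ 82.847
Retention S: 1000/CN − 10 with CN=82.847 → S = 1000/483 ≈ 2.070 in
Ia = 0.2S: 0.2·2.070 = 0.414 in (exactly 200/483)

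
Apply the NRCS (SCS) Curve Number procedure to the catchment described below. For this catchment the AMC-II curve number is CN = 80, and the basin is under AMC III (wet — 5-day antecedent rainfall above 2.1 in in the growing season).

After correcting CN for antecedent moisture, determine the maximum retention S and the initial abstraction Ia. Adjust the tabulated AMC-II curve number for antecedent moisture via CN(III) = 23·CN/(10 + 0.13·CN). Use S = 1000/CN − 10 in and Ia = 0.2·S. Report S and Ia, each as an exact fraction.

S = 25/23 in ≈ 1.087 in; Ia = 5/23 in ≈ 0.217 in

Adjust CN=80 to AMC III: 23·80/(10 + 0.13·80) → 1840 ÷ (102/5) = 4600/51 ≈ 90.196
S = 1000/(4600/51) − 10 = 25/23 in ≈ 1.087 in
Ia = 0.2·(25/23) = 5/23 in ≈ 0.217 in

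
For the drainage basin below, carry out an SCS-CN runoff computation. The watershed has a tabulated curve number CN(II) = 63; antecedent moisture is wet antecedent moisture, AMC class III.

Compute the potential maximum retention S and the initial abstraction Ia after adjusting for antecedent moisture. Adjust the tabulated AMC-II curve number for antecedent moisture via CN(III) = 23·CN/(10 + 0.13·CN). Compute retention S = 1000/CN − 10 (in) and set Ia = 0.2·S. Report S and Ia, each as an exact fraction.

S = 3700/1449 in ≈ 2.553 in; Ia = 740/1449 in ≈ 0.511 in

Adjust CN=63 to AMC III: 23·63/(10 + 0.13·63) → 1449 ÷ (1819/100) = 144900/1819 ≈ 79.659
Max retention: S = 1000/(144900/1819) − 10 = 3700/1449 in (≈ 2.553 in)
Initial abstraction Ia = S/5 = (3700/1449)/5 = 740/1449 ≈ 0.511 in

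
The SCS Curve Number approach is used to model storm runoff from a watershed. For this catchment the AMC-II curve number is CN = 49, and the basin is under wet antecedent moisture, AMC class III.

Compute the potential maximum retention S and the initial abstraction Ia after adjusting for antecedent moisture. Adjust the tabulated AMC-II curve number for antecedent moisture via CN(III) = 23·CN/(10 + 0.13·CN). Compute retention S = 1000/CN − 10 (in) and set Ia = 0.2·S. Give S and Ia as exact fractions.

S = 5100/1127 in ≈ 4.525 in; Ia = 1020/1127 in ≈ 0.905 in

Adjust CN=49 to AMC III: 23·49/(10 + 0.13·49) → 1127 ÷ (1637/100) = 112700/1637 ≈ 68.845
Max retention: S = 1000/(112700/1637) − 10 = 5100/1127 in (≈ 4.525 in)
Ia = 0.2S: 0.2·4.525 = 0.905 in (exactly 1020/1127)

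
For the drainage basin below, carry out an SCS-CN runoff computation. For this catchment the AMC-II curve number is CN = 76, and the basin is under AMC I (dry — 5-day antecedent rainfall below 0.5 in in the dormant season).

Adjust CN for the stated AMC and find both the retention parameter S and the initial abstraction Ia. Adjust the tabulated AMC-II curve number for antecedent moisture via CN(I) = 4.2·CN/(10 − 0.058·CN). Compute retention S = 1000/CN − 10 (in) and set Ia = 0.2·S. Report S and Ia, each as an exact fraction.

S = 1000/133 in ≈ 7.519 in; Ia = 200/133 in ≈ 1.504 in

CN(I) from CN(II)=76: (4.2·76)/(10 − 0.058·76) = 13300/233 ≈ 57.082
S = 1000/(13300/233) − 10 = 1000/133 in ≈ 7.519 in
Initial abstraction Ia = S/5 = (1000/133)/5 = 200/133 ≈ 1.504 in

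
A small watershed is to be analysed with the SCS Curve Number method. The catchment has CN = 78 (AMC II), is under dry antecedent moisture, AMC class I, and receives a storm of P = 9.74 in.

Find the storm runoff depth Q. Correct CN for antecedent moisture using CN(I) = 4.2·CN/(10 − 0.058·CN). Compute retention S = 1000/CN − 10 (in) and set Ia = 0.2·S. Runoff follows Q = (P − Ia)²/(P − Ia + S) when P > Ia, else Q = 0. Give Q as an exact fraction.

Q = 118234885609/25342030350 in ≈ 4.666 in

Adjust CN=78 to AMC I: 4.2·78/(10 − 0.058·78) → (1638/5) ÷ (1369/250) = 81900/1369 ≈ 59.825
Retention S: 1000/CN − 10 with CN=59.825 → S = 5500/819 ≈ 6.716 in
Ia = 0.2S: 0.2·6.716 = 1.343 in (exactly 1100/819)
P − Ia = 9.740 − 1.343 = 343853/40950 ≈ 8.397 in (> 0, runoff occurs)
Runoff Q = (P−Ia)²/(P−Ia+S) = (8.397)²/(8.397+6.716) = 118234885609/25342030350 ≈ 4.666 in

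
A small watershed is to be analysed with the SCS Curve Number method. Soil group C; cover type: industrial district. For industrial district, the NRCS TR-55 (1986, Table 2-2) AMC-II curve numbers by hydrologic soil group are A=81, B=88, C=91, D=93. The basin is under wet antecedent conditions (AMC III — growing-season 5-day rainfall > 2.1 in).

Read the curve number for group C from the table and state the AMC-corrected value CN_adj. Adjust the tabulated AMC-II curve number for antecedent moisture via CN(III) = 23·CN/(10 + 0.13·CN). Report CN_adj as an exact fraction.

NRCS table: industrial district, soil group C → CN(II) = 91
CN(III) from CN(II)=91: (23·91)/(10 + 0.13·91) = 209300/2183 ≈ 95.877

CN_adj = 209300/2183 ≈ 95.877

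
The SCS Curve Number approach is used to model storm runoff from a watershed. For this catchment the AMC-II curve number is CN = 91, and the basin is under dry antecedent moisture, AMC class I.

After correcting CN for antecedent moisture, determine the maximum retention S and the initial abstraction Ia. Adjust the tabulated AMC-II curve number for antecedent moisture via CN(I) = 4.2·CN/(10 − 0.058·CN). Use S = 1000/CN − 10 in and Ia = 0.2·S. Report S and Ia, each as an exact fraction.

CN(I) from CN(II)=91: (4.2·91)/(10 − 0.058·91) = 63700/787 ≈ 80.940
Retention S: 1000/CN − 10 with CN=80.940 → S = 1500/637 ≈ 2.355 in
Ia = 0.2S: 0.2·2.355 = 0.471 in (exactly 300/637)

S = 1500/637 in ≈ 2.355 in; Ia = 300/637 in ≈ 0.471 in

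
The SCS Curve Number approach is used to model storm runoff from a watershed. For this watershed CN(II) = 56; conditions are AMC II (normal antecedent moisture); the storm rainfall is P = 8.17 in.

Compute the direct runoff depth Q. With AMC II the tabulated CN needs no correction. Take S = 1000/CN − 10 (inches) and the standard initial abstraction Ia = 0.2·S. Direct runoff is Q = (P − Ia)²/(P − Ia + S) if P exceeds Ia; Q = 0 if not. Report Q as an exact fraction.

Q = 21335161/7083300 in ≈ 3.012 in

AMC II — tabulated CN = 56 applies directly.
Retention S: 1000/CN − 10 with CN=56.000 → S = 55/7 ≈ 7.857 in
Ia = 0.2S: 0.2·7.857 = 1.571 in (exactly 11/7)
Excess rainfall: 8.170 − 1.571 = 6.599 in; P > Ia so Q > 0
Q: (4619/700)² ÷ (10119/700) = 21335161/7083300 in (≈ 3.012 in)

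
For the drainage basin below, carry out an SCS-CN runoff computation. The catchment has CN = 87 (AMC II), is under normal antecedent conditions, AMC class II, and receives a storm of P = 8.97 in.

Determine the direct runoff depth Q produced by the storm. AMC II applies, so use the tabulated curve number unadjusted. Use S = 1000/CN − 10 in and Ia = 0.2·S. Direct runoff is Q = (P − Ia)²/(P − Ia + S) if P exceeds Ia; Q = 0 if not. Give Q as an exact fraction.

AMC II — tabulated CN = 87 applies directly.
Max retention: S = 1000/87 − 10 = 130/87 in (≈ 1.494 in)
Ia = 0.2·(130/87) = 26/87 in ≈ 0.299 in
Since P=8.970 > Ia=0.299: effective rainfall P−Ia = 75439/8700 in
Q = (75439/8700)²/((75439/8700) + 130/87) = (5691042721/75690000)/(88439/8700) = 437772517/59186100 in ≈ 7.397 in

Q = 437772517/59186100 in ≈ 7.397 in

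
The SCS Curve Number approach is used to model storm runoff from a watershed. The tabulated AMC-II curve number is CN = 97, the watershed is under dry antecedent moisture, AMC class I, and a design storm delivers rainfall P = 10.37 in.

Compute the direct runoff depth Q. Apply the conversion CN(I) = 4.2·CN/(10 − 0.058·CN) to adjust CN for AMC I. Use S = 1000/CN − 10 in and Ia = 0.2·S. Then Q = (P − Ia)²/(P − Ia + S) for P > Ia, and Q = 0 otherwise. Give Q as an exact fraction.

Adjust CN=97 to AMC I: 4.2·97/(10 − 0.058·97) → (2037/5) ÷ (2187/500) = 67900/729 ≈ 93.141
Retention S: 1000/CN − 10 with CN=93.141 → S = 500/679 ≈ 0.736 in
Ia = 0.2·(500/679) = 100/679 in ≈ 0.147 in
P − Ia = 10.370 − 0.147 = 694123/67900 ≈ 10.223 in (> 0, runoff occurs)
Q = (694123/67900)²/((694123/67900) + 500/679) = (481806739129/4610410000)/(744123/67900) = 481806739129/50525951700 in ≈ 9.536 in

Q = 481806739129/50525951700 in ≈ 9.536 in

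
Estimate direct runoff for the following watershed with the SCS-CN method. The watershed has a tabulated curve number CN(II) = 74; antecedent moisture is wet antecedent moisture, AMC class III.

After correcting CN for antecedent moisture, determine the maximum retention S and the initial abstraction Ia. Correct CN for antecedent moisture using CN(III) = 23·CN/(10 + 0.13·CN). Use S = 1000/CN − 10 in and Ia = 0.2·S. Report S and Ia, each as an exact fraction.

Wet (AMC III): CN(III) = 23·74/(10 + 0.13·74) = 1702/(981/50) = 85100/981 ≈ 86.748
S = 1000/(85100/981) − 10 = 1300/851 in ≈ 1.528 in
Ia = 0.2·(1300/851) = 260/851 in ≈ 0.306 in

S = 1300/851 in ≈ 1.528 in; Ia = 260/851 in ≈ 0.306 in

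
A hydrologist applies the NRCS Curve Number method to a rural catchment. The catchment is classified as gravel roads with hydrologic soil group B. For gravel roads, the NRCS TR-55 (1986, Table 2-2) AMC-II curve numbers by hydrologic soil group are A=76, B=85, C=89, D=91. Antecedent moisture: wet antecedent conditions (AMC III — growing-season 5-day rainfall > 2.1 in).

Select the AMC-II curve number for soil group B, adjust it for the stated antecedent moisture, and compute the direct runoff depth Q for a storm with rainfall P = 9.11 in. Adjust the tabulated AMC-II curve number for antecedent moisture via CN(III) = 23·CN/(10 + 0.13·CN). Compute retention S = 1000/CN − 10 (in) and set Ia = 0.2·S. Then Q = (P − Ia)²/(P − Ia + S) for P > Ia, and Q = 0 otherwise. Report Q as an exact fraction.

Q = 122640740401/14865859100 in ≈ 8.250 in

NRCS table: gravel roads, soil group B → CN(II) = 85
Adjust CN=85 to AMC III: 23·85/(10 + 0.13·85) → 1955 ÷ (421/20) = 39100/421 ≈ 92.874
S = 1000/(39100/421) − 10 = 300/391 in ≈ 0.767 in
Ia = 0.2S: 0.2·0.767 = 0.153 in (exactly 60/391)
Excess rainfall: 9.110 − 0.153 = 8.957 in; P > Ia so Q > 0
Runoff Q = (P−Ia)²/(P−Ia+S) = (8.957)²/(8.957+0.767) = 122640740401/14865859100 ≈ 8.250 in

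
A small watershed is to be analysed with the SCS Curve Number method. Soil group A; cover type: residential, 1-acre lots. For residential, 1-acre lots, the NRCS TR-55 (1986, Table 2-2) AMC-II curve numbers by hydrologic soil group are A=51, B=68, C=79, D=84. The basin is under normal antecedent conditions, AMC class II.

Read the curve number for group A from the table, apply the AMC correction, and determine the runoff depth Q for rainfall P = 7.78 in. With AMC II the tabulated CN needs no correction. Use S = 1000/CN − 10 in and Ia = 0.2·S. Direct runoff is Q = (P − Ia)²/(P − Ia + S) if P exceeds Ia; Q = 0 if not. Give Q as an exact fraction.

Q = 223173721/100569450 in ≈ 2.219 in

NRCS table: residential, 1-acre lots, soil group A → CN(II) = 51
CN(II) = 51; AMC II needs no correction.
Retention S: 1000/CN − 10 with CN=51.000 → S = 490/51 ≈ 9.608 in
Initial abstraction Ia = S/5 = (490/51)/5 = 98/51 ≈ 1.922 in
Since P=7.780 > Ia=1.922: effective rainfall P−Ia = 14939/2550 in
Q = (14939/2550)²/((14939/2550) + 490/51) = (223173721/6502500)/(39439/2550) = 223173721/100569450 in ≈ 2.219 in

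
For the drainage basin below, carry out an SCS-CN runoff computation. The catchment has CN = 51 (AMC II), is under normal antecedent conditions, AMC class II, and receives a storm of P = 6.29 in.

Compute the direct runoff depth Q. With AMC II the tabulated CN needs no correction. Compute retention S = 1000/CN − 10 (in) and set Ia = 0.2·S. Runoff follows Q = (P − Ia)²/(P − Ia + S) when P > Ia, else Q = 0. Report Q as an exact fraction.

Average conditions: CN = 51 (no AMC adjustment).
S = 1000/51 − 10 = 490/51 in ≈ 9.608 in
Ia = 0.2·(490/51) = 98/51 in ≈ 1.922 in
Excess rainfall: 6.290 − 1.922 = 4.368 in; P > Ia so Q > 0
Q: (22279/5100)² ÷ (71279/5100) = 496353841/363522900 in (≈ 1.365 in)

Q = 496353841/363522900 in ≈ 1.365 in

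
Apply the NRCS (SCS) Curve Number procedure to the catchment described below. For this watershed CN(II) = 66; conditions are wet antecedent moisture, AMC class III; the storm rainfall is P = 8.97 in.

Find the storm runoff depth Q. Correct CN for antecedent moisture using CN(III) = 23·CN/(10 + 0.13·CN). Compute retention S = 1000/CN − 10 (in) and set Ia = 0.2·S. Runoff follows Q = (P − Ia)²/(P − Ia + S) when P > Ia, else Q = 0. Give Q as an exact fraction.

Q = 418379993329/61996865700 in ≈ 6.748 in

Adjust CN=66 to AMC III: 23·66/(10 + 0.13·66) → 1518 ÷ (929/50) = 75900/929 ≈ 81.701
Max retention: S = 1000/(75900/929) − 10 = 1700/759 in (≈ 2.240 in)
Ia = 0.2·(1700/759) = 340/759 in ≈ 0.448 in
P − Ia = 8.970 − 0.448 = 646823/75900 ≈ 8.522 in (> 0, runoff occurs)
Q: (646823/75900)² ÷ (816823/75900) = 418379993329/61996865700 in (≈ 6.748 in)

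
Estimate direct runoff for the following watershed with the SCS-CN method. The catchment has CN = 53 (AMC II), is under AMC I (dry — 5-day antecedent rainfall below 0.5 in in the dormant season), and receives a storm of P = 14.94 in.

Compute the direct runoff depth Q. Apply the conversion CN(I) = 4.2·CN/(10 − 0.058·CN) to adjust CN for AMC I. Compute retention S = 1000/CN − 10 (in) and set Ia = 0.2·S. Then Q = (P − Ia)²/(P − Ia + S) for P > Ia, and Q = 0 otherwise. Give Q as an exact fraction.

Adjust CN=53 to AMC I: 4.2·53/(10 − 0.058·53) → (1113/5) ÷ (3463/500) = 111300/3463 ≈ 32.140
Retention S: 1000/CN − 10 with CN=32.140 → S = 23500/1113 ≈ 21.114 in
Ia = 0.2·(23500/1113) = 4700/1113 in ≈ 4.223 in
P − Ia = 14.940 − 4.223 = 596411/55650 ≈ 10.717 in (> 0, runoff occurs)
Q = (596411/55650)²/((596411/55650) + 23500/1113) = (355706080921/3096922500)/(1771411/55650) = 355706080921/98579022150 in ≈ 3.608 in

Q = 355706080921/98579022150 in ≈ 3.608 in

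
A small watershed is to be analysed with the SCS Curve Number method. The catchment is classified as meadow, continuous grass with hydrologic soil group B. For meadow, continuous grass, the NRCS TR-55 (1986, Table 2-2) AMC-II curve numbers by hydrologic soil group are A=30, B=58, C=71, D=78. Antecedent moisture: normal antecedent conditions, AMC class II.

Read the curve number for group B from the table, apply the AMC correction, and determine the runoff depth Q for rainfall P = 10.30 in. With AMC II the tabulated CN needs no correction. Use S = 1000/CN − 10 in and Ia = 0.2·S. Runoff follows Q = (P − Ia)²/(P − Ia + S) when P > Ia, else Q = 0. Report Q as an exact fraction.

NRCS table: meadow, continuous grass, soil group B → CN(II) = 58
Average conditions: CN = 58 (no AMC adjustment).
Retention S: 1000/CN − 10 with CN=58.000 → S = 210/29 ≈ 7.241 in
Ia = 0.2·(210/29) = 42/29 in ≈ 1.448 in
Excess rainfall: 10.300 − 1.448 = 8.852 in; P > Ia so Q > 0
Q: (2567/290)² ÷ (4667/290) = 6589489/1353430 in (≈ 4.869 in)

Q = 6589489/1353430 in ≈ 4.869 in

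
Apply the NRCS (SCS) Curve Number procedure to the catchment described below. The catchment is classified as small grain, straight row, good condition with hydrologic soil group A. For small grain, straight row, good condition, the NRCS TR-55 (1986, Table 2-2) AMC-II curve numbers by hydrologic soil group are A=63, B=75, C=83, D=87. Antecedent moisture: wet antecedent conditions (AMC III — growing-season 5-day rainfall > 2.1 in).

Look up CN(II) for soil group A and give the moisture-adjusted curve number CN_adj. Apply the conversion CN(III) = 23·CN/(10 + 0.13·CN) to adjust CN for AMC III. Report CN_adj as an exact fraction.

CN_adj = 144900/1819 ≈ 79.659

NRCS table: small grain, straight row, good condition, soil group A → CN(II) = 63
Adjust CN=63 to AMC III: 23·63/(10 + 0.13·63) → 1449 ÷ (1819/100) = 144900/1819 ≈ 79.659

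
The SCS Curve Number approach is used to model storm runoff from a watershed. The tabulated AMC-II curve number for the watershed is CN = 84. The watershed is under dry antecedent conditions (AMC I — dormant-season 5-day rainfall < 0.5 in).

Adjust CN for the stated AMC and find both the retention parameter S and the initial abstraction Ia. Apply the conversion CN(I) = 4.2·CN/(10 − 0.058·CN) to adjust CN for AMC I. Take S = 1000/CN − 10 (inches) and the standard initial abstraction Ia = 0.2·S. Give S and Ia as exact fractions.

S = 2000/441 in ≈ 4.535 in; Ia = 400/441 in ≈ 0.907 in

Adjust CN=84 to AMC I: 4.2·84/(10 − 0.058·84) → (1764/5) ÷ (641/125) = 44100/641 ≈ 68.799
S = 1000/(44100/641) − 10 = 2000/441 in ≈ 4.535 in
Ia = 0.2·(2000/441) = 400/441 in ≈ 0.907 in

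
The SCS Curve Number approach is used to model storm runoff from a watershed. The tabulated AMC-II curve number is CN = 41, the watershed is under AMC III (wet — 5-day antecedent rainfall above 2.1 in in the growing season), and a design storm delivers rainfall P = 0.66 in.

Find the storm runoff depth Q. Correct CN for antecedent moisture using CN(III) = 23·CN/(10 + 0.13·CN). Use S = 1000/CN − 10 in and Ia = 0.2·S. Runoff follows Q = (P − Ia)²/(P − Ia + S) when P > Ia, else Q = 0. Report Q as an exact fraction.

CN(III) from CN(II)=41: (23·41)/(10 + 0.13·41) = 94300/1533 ≈ 61.513
Retention S: 1000/CN − 10 with CN=61.513 → S = 5900/943 ≈ 6.257 in
Initial abstraction Ia = S/5 = (5900/943)/5 = 1180/943 ≈ 1.251 in
P = 0.660 ≤ Ia = 1.251 in: entire storm abstracted, Q = 0.

Q = 0 in ≈ 0.000 in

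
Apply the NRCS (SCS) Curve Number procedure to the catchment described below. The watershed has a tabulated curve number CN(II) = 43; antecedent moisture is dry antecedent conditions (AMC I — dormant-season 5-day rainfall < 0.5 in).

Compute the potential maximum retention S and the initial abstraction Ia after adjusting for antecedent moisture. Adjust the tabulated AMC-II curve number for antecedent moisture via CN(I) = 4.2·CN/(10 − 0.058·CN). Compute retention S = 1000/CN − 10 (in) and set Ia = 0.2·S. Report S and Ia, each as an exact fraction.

S = 9500/301 in ≈ 31.561 in; Ia = 1900/301 in ≈ 6.312 in

Dry (AMC I): CN(I) = 4.2·43/(10 − 0.058·43) = (903/5)/(3753/500) = 30100/1251 ≈ 24.061
Retention S: 1000/CN − 10 with CN=24.061 → S = 9500/301 ≈ 31.561 in
Ia = 0.2·(9500/301) = 1900/301 in ≈ 6.312 in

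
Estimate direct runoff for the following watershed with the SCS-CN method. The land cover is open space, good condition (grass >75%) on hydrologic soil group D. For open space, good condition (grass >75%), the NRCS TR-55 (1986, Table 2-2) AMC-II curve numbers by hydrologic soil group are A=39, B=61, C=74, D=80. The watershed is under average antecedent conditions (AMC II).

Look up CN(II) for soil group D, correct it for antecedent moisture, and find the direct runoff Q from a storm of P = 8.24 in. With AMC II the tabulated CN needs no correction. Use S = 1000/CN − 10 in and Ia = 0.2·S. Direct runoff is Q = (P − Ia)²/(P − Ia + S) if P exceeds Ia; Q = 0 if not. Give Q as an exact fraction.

Q = 149769/25600 in ≈ 5.850 in

NRCS table: open space, good condition (grass >75%), soil group D → CN(II) = 80
AMC II — tabulated CN = 80 applies directly.
S = 1000/80 − 10 = 5/2 in ≈ 2.500 in
Ia = 0.2S: 0.2·2.500 = 0.500 in (exactly 1/2)
Excess rainfall: 8.240 − 0.500 = 7.740 in; P > Ia so Q > 0
Q = (387/50)²/((387/50) + 5/2) = (149769/2500)/(256/25) = 149769/25600 in ≈ 5.850 in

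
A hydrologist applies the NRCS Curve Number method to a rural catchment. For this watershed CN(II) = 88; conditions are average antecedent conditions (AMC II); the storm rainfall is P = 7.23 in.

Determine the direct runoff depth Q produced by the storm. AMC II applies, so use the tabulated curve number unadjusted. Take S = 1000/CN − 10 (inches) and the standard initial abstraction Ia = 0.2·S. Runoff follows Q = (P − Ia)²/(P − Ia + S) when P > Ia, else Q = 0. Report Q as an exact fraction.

Q = 6507601/1118700 in ≈ 5.817 in

Average conditions: CN = 88 (no AMC adjustment).
Retention S: 1000/CN − 10 with CN=88.000 → S = 15/11 ≈ 1.364 in
Ia = 0.2·(15/11) = 3/11 in ≈ 0.273 in
Since P=7.230 > Ia=0.273: effective rainfall P−Ia = 7653/1100 in
Runoff Q = (P−Ia)²/(P−Ia+S) = (6.957)²/(6.957+1.364) = 6507601/1118700 ≈ 5.817 in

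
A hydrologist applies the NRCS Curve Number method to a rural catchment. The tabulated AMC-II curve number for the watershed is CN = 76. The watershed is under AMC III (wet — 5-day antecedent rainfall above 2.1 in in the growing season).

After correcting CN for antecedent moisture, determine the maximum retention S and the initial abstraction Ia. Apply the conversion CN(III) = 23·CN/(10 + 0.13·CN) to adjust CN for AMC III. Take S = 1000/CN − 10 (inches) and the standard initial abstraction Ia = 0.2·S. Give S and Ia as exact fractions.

Wet (AMC III): CN(III) = 23·76/(10 + 0.13·76) = 1748/(497/25) = 43700/497 ≈ 87.928
Max retention: S = 1000/(43700/497) − 10 = 600/437 in (≈ 1.373 in)
Ia = 0.2·(600/437) = 120/437 in ≈ 0.275 in

S = 600/437 in ≈ 1.373 in; Ia = 120/437 in ≈ 0.275 in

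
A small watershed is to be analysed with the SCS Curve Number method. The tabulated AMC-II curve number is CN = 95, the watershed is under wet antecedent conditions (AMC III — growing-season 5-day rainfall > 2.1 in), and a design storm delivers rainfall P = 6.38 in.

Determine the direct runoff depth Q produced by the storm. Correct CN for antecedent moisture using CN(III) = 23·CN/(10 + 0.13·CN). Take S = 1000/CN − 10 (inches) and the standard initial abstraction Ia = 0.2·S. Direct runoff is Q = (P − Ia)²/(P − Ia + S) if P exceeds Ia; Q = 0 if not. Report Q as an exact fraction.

Q = 19155390409/3133355550 in ≈ 6.113 in

CN(III) from CN(II)=95: (23·95)/(10 + 0.13·95) = 43700/447 ≈ 97.763
Retention S: 1000/CN − 10 with CN=97.763 → S = 100/437 ≈ 0.229 in
Ia = 0.2·(100/437) = 20/437 in ≈ 0.046 in
Excess rainfall: 6.380 − 0.046 = 6.334 in; P > Ia so Q > 0
Q = (138403/21850)²/((138403/21850) + 100/437) = (19155390409/477422500)/(143403/21850) = 19155390409/3133355550 in ≈ 6.113 in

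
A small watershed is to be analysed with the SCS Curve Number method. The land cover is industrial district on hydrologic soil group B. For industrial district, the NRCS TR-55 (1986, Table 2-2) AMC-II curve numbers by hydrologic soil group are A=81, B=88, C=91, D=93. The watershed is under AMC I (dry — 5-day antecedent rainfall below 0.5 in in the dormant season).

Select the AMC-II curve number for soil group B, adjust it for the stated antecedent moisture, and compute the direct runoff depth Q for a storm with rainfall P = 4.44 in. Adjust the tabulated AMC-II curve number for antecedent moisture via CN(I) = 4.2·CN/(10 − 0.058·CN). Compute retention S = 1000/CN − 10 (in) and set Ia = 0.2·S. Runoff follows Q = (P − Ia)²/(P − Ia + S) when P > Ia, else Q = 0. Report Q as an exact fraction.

Q = 53246209/26077975 in ≈ 2.042 in

NRCS table: industrial district, soil group B → CN(II) = 88
Adjust CN=88 to AMC I: 4.2·88/(10 − 0.058·88) → (1848/5) ÷ (612/125) = 3850/51 ≈ 75.490
S = 1000/(3850/51) − 10 = 250/77 in ≈ 3.247 in
Ia = 0.2S: 0.2·3.247 = 0.649 in (exactly 50/77)
Excess rainfall: 4.440 − 0.649 = 3.791 in; P > Ia so Q > 0
Runoff Q = (P−Ia)²/(P−Ia+S) = (3.791)²/(3.791+3.247) = 53246209/26077975 ≈ 2.042 in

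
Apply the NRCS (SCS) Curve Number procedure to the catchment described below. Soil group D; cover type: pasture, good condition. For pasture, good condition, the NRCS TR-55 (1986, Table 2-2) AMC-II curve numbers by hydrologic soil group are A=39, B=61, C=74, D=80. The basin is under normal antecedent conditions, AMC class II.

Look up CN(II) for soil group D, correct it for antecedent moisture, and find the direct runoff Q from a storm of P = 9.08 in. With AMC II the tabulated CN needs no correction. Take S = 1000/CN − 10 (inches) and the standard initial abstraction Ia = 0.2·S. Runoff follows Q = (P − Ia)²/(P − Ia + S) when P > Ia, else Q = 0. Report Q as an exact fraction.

NRCS table: pasture, good condition, soil group D → CN(II) = 80
AMC II — tabulated CN = 80 applies directly.
Max retention: S = 1000/80 − 10 = 5/2 in (≈ 2.500 in)
Ia = 0.2S: 0.2·2.500 = 0.500 in (exactly 1/2)
Excess rainfall: 9.080 − 0.500 = 8.580 in; P > Ia so Q > 0
Runoff Q = (P−Ia)²/(P−Ia+S) = (8.580)²/(8.580+2.500) = 184041/27700 ≈ 6.644 in

Q = 184041/27700 in ≈ 6.644 in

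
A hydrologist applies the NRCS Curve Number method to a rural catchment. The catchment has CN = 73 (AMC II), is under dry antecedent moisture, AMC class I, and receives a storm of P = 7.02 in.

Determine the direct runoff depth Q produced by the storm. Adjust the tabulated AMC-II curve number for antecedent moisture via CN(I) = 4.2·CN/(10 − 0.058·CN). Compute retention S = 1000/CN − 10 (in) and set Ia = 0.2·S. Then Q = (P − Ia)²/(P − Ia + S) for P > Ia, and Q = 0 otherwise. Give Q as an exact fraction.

Q = 2005875369/1020185950 in ≈ 1.966 in

CN(I) from CN(II)=73: (4.2·73)/(10 − 0.058·73) = 51100/961 ≈ 53.174
Max retention: S = 1000/(51100/961) − 10 = 4500/511 in (≈ 8.806 in)
Initial abstraction Ia = S/5 = (4500/511)/5 = 900/511 ≈ 1.761 in
Since P=7.020 > Ia=1.761: effective rainfall P−Ia = 134361/25550 in
Runoff Q = (P−Ia)²/(P−Ia+S) = (5.259)²/(5.259+8.806) = 2005875369/1020185950 ≈ 1.966 in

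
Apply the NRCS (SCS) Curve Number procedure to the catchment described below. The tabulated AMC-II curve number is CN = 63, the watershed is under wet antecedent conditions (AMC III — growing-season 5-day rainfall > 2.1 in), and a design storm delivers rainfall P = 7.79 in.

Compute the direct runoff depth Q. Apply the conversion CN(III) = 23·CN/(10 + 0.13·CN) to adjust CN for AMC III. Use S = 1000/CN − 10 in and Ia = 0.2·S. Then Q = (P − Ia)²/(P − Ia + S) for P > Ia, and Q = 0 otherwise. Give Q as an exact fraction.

Q = 1112541862441/206449317900 in ≈ 5.389 in

Wet (AMC III): CN(III) = 23·63/(10 + 0.13·63) = 1449/(1819/100) = 144900/1819 ≈ 79.659
Max retention: S = 1000/(144900/1819) − 10 = 3700/1449 in (≈ 2.553 in)
Ia = 0.2·(3700/1449) = 740/1449 in ≈ 0.511 in
Excess rainfall: 7.790 − 0.511 = 7.279 in; P > Ia so Q > 0
Q = (1054771/144900)²/((1054771/144900) + 3700/1449) = (1112541862441/20996010000)/(1424771/144900) = 1112541862441/206449317900 in ≈ 5.389 in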